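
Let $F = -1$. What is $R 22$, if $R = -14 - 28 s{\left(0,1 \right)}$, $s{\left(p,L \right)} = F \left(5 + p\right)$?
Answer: $2772$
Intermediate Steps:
$s{\left(p,L \right)} = -5 - p$ ($s{\left(p,L \right)} = - (5 + p) = -5 - p$)
$R = 126$ ($R = -14 - 28 \left(-5 - 0\right) = -14 - 28 \left(-5 + 0\right) = -14 - -140 = -14 + 140 = 126$)
$R 22 = 126 \cdot 22 = 2772$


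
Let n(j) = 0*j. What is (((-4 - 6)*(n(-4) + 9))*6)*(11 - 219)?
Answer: 112320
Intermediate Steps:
n(j) = 0
(((-4 - 6)*(n(-4) + 9))*6)*(11 - 219) = (((-4 - 6)*(0 + 9))*6)*(11 - 219) = (-10*9*6)*(-208) = -90*6*(-208) = -540*(-208) = 112320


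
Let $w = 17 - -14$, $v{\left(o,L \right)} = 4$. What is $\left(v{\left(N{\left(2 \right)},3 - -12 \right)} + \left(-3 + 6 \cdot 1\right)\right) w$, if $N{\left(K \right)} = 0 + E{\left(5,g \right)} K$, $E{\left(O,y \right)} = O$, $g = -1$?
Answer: $217$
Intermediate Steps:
$N{\left(K \right)} = 5 K$ ($N{\left(K \right)} = 0 + 5 K = 5 K$)
$w = 31$ ($w = 17 + 14 = 31$)
$\left(v{\left(N{\left(2 \right)},3 - -12 \right)} + \left(-3 + 6 \cdot 1\right)\right) w = \left(4 + \left(-3 + 6 \cdot 1\right)\right) 31 = \left(4 + \left(-3 + 6\right)\right) 31 = \left(4 + 3\right) 31 = 7 \cdot 31 = 217$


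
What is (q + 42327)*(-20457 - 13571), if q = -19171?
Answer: -787952368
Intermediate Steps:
(q + 42327)*(-20457 - 13571) = (-19171 + 42327)*(-20457 - 13571) = 23156*(-34028) = -787952368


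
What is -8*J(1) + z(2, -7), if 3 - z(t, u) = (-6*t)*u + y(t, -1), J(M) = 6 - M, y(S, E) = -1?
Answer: -120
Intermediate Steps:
z(t, u) = 4 + 6*t*u (z(t, u) = 3 - ((-6*t)*u - 1) = 3 - (-6*t*u - 1) = 3 - (-1 - 6*t*u) = 3 + (1 + 6*t*u) = 4 + 6*t*u)
-8*J(1) + z(2, -7) = -8*(6 - 1*1) + (4 + 6*2*(-7)) = -8*(6 - 1) + (4 - 84) = -8*5 - 80 = -40 - 80 = -120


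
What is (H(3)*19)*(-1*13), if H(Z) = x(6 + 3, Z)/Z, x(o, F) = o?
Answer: -741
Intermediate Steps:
H(Z) = 9/Z (H(Z) = (6 + 3)/Z = 9/Z)
(H(3)*19)*(-1*13) = ((9/3)*19)*(-1*13) = ((9*(1/3))*19)*(-13) = (3*19)*(-13) = 57*(-13) = -741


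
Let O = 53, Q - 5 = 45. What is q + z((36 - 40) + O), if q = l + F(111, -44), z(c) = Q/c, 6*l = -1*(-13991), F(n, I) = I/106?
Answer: 36344059/15582 ≈ 2332.4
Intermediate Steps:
Q = 50 (Q = 5 + 45 = 50)
F(n, I) = I/106 (F(n, I) = I*(1/106) = I/106)
l = 13991/6 (l = (-1*(-13991))/6 = (⅙)*13991 = 13991/6 ≈ 2331.8)
z(c) = 50/c
q = 741391/318 (q = 13991/6 + (1/106)*(-44) = 13991/6 - 22/53 = 741391/318 ≈ 2331.4)
q + z((36 - 40) + O) = 741391/318 + 50/((36 - 40) + 53) = 741391/318 + 50/(-4 + 53) = 741391/318 + 50/49 = 36344059/15582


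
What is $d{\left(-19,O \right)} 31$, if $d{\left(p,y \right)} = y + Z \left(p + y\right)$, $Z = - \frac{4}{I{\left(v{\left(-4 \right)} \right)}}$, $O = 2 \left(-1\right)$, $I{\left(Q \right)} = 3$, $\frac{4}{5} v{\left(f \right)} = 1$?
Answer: $806$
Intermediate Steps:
$v{\left(f \right)} = \frac{5}{4}$ ($v{\left(f \right)} = \frac{5}{4} \cdot 1 = \frac{5}{4}$)
$O = -2$
$Z = - \frac{4}{3} \approx -1.3333$
$d{\left(p,y \right)} = - \frac{4 p}{3} - \frac{y}{3}$ ($d{\left(p,y \right)} = y - \frac{4 \left(p + y\right)}{3} = y - \left(\frac{4 p}{3} + \frac{4 y}{3}\right) = - \frac{4 p}{3} - \frac{y}{3}$)
$d{\left(-19,O \right)} 31 = \left(\left(- \frac{4}{3}\right) \left(-19\right) - - \frac{2}{3}\right) 31 = \left(\frac{76}{3} + \frac{2}{3}\right) 31 = 26 \cdot 31 = 806$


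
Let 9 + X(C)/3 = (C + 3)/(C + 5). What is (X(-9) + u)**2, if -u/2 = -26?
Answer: 3481/4 ≈ 870.25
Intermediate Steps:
u = 52 (u = -2*(-26) = 52)
X(C) = -27 + 3*(3 + C)/(5 + C) (X(C) = -27 + 3*((C + 3)/(C + 5)) = -27 + 3*((3 + C)/(5 + C)) = -27 + 3*(3 + C)/(5 + C))
(X(-9) + u)**2 = (6*(-21 - 4*(-9))/(5 - 9) + 52)**2 = (6*(-21 + 36)/(-4) + 52)**2 = (6*(-1/4)*15 + 52)**2 = (-45/2 + 52)**2 = (59/2)**2 = 3481/4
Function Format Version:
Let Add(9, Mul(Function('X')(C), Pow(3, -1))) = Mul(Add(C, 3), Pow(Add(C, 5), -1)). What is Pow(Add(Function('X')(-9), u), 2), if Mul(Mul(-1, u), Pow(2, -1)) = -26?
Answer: Rational(3481, 4) ≈ 870.25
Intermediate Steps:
u = 52 (u = Mul(-2, -26) = 52)
Function('X')(C) = Add(-27, Mul(3, Pow(Add(5, C), -1), Add(3, C))) (Function('X')(C) = Add(-27, Mul(3, Mul(Add(C, 3), Pow(Add(C, 5), -1)))) = Add(-27, Mul(3, Mul(Add(3, C), Pow(Add(5, C), -1)))) = Add(-27, Mul(3, Mul(Pow(Add(5, C), -1), Add(3, C)))) = Add(-27, Mul(3, Pow(Add(5, C), -1), Add(3, C))))
Pow(Add(Function('X')(-9), u), 2) = Pow(Add(Mul(6, Pow(Add(5, -9), -1), Add(-21, Mul(-4, -9))), 52), 2) = Pow(Add(Mul(6, Pow(-4, -1), Add(-21, 36)), 52), 2) = Pow(Add(Mul(6, Rational(-1, 4), 15), 52), 2) = Pow(Add(Rational(-45, 2), 52), 2) = Pow(Rational(59, 2), 2) = Rational(3481, 4)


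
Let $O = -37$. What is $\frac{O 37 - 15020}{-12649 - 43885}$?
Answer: $\frac{16389}{56534} \approx 0.2899$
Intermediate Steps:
$\frac{O 37 - 15020}{-12649 - 43885} = \frac{\left(-37\right) 37 - 15020}{-12649 - 43885} = \frac{-1369 - 15020}{-56534} = \left(-16389\right) \left(- \frac{1}{56534}\right) = \frac{16389}{56534}$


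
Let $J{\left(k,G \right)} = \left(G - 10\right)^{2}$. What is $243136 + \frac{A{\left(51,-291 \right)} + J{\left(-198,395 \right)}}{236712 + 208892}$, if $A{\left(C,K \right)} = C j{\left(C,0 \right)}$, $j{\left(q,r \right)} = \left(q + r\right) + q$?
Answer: $\frac{108342527571}{445604} \approx 2.4314 \cdot 10^{5}$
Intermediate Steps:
$j{\left(q,r \right)} = r + 2 q$
$J{\left(k,G \right)} = \left(-10 + G\right)^{2}$
$A{\left(C,K \right)} = 2 C^{2}$ ($A{\left(C,K \right)} = C \left(0 + 2 C\right) = C 2 C = 2 C^{2}$)
$243136 + \frac{A{\left(51,-291 \right)} + J{\left(-198,395 \right)}}{236712 + 208892} = 243136 + \frac{2 \cdot 51^{2} + \left(-10 + 395\right)^{2}}{236712 + 208892} = 243136 + \frac{2 \cdot 2601 + 385^{2}}{445604} = 243136 + \left(5202 + 148225\right) \frac{1}{445604} = 243136 + 153427 \cdot \frac{1}{445604} = 243136 + \frac{153427}{445604} = \frac{108342527571}{445604}$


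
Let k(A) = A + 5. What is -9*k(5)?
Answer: -90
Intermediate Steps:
k(A) = 5 + A
-9*k(5) = -9*(5 + 5) = -9*10 = -90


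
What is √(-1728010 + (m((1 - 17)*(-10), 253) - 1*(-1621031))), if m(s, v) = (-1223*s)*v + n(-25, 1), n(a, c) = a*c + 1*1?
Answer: I*√49614043 ≈ 7043.7*I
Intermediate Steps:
n(a, c) = 1 + a*c (n(a, c) = a*c + 1 = 1 + a*c)
m(s, v) = -24 - 1223*s*v (m(s, v) = (-1223*s)*v + (1 - 25*1) = -1223*s*v + (1 - 25) = -1223*s*v - 24 = -24 - 1223*s*v)
√(-1728010 + (m((1 - 17)*(-10), 253) - 1*(-1621031))) = √(-1728010 + ((-24 - 1223*(1 - 17)*(-10)*253) - 1*(-1621031))) = √(-1728010 + ((-24 - 1223*(-16*(-10))*253) + 1621031)) = √(-1728010 + ((-24 - 1223*160*253) + 1621031)) = √(-1728010 + ((-24 - 49507040) + 1621031)) = √(-1728010 + (-49507064 + 1621031)) = √(-1728010 - 47886033) = √(-49614043) = I*√49614043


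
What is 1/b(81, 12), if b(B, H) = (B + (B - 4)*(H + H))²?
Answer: 1/3721041 ≈ 2.6874e-7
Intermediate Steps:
b(B, H) = (B + 2*H*(-4 + B))² (b(B, H) = (B + (-4 + B)*(2*H))² = (B + 2*H*(-4 + B))²)
1/b(81, 12) = 1/((81 - 8*12 + 2*81*12)²) = 1/((81 - 96 + 1944)²) = 1/(1929²) = 1/3721041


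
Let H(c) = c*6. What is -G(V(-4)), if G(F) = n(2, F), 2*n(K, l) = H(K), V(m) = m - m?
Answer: -6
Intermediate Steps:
H(c) = 6*c
V(m) = 0
n(K, l) = 3*K (n(K, l) = (6*K)/2 = 3*K)
G(F) = 6 (G(F) = 3*2 = 6)
-G(V(-4)) = -1*6 = -6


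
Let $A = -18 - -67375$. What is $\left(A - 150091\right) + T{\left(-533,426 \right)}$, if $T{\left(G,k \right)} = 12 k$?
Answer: $-77622$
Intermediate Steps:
$A = 67357$ ($A = -18 + 67375 = 67357$)
$\left(A - 150091\right) + T{\left(-533,426 \right)} = \left(67357 - 150091\right) + 12 \cdot 426 = -82734 + 5112 = -77622$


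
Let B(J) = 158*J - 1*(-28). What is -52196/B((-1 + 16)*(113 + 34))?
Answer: -26098/174209 ≈ -0.14981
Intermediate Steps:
B(J) = 28 + 158*J (B(J) = 158*J + 28 = 28 + 158*J)
-52196/B((-1 + 16)*(113 + 34)) = -52196/(28 + 158*((-1 + 16)*(113 + 34))) = -52196/(28 + 158*(15*147)) = -52196/(28 + 158*2205) = -52196/(28 + 348390) = -52196/348418 = -52196*1/348418 = -26098/174209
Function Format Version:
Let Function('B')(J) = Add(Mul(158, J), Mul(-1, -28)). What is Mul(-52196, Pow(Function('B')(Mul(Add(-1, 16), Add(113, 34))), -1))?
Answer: Rational(-26098, 174209) ≈ -0.14981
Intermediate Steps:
Function('B')(J) = Add(28, Mul(158, J)) (Function('B')(J) = Add(Mul(158, J), 28) = Add(28, Mul(158, J)))
Mul(-52196, Pow(Function('B')(Mul(Add(-1, 16), Add(113, 34))), -1)) = Mul(-52196, Pow(Add(28, Mul(158, Mul(Add(-1, 16), Add(113, 34)))), -1)) = Mul(-52196, Pow(Add(28, Mul(158, Mul(15, 147))), -1)) = Mul(-52196, Pow(Add(28, Mul(158, 2205)), -1)) = Mul(-52196, Pow(Add(28, 348390), -1)) = Mul(-52196, Pow(348418, -1)) = Mul(-52196, Rational(1, 348418)) = Rational(-26098, 174209)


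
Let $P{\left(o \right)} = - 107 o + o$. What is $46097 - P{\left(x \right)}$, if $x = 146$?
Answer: $61573$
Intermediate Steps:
$P{\left(o \right)} = - 106 o$
$46097 - P{\left(x \right)} = 46097 - \left(-106\right) 146 = 46097 - -15476 = 46097 + 15476 = 61573$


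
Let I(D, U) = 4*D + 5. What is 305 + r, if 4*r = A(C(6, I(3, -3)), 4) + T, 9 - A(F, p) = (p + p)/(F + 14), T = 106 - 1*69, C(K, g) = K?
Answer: 1582/5 ≈ 316.40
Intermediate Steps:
I(D, U) = 5 + 4*D
T = 37 (T = 106 - 69 = 37)
A(F, p) = 9 - 2*p/(14 + F) (A(F, p) = 9 - (p + p)/(F + 14) = 9 - 2*p/(14 + F))
r = 57/5 (r = ((126 - 2*4 + 9*6)/(14 + 6) + 37)/4 = ((126 - 8 + 54)/20 + 37)/4 = ((1/20)*172 + 37)/4 = (43/5 + 37)/4 = (¼)*(228/5) = 57/5 ≈ 11.400)
305 + r = 305 + 57/5 = 1582/5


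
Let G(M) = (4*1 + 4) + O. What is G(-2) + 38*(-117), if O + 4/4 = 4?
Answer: -4435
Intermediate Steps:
O = 3 (O = -1 + 4 = 3)
G(M) = 11 (G(M) = (4*1 + 4) + 3 = (4 + 4) + 3 = 8 + 3 = 11)
G(-2) + 38*(-117) = 11 + 38*(-117) = 11 - 4446 = -4435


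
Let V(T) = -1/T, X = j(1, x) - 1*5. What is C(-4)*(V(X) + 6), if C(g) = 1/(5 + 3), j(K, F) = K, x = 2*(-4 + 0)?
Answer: 25/32 ≈ 0.78125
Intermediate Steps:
x = -8 (x = 2*(-4) = -8)
C(g) = 1/8
X = -4 (X = 1 - 1*5 = 1 - 5 = -4)
C(-4)*(V(X) + 6) = (-1/(-4) + 6)/8 = (-1*(-1/4) + 6)/8 = (1/4 + 6)/8 = (1/8)*(25/4) = 25/32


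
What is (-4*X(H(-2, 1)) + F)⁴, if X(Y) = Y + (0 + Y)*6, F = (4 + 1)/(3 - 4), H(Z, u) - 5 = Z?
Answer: 62742241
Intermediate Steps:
H(Z, u) = 5 + Z
F = -5 (F = 5/(-1) = 5*(-1) = -5)
X(Y) = 7*Y (X(Y) = Y + Y*6 = Y + 6*Y = 7*Y)
(-4*X(H(-2, 1)) + F)⁴ = (-28*(5 - 2) - 5)⁴ = (-28*3 - 5)⁴ = (-4*21 - 5)⁴ = (-84 - 5)⁴ = (-89)⁴ = 62742241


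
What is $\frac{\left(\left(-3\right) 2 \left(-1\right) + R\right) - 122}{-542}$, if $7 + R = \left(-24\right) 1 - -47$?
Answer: $\frac{50}{271} \approx 0.1845$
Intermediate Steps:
$R = 16$ ($R = -7 - -23 = -7 + \left(-24 + 47\right) = -7 + 23 = 16$)
$\frac{\left(\left(-3\right) 2 \left(-1\right) + R\right) - 122}{-542} = \frac{\left(\left(-3\right) 2 \left(-1\right) + 16\right) - 122}{-542} = \left(\left(\left(-6\right) \left(-1\right) + 16\right) - 122\right) \left(- \frac{1}{542}\right) = \left(\left(6 + 16\right) - 122\right) \left(- \frac{1}{542}\right) = \left(22 - 122\right) \left(- \frac{1}{542}\right) = \left(-100\right) \left(- \frac{1}{542}\right) = \frac{50}{271}$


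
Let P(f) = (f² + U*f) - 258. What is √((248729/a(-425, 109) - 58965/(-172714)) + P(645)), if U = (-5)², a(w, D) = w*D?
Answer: √1105900452950347180949198/1600195210 ≈ 657.18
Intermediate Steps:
a(w, D) = D*w
U = 25
P(f) = -258 + f² + 25*f (P(f) = (f² + 25*f) - 258 = -258 + f² + 25*f)
√((248729/a(-425, 109) - 58965/(-172714)) + P(645)) = √((248729/((109*(-425))) - 58965/(-172714)) + (-258 + 645² + 25*645)) = √((248729/(-46325) - 58965*(-1/172714)) + (-258 + 416025 + 16125)) = √((248729*(-1/46325) + 58965/172714) + 431892) = √((-248729/46325 + 58965/172714) + 431892) = √(-40227426881/8000976050 + 431892) = √(3455517320759719/8000976050) = √1105900452950347180949198/1600195210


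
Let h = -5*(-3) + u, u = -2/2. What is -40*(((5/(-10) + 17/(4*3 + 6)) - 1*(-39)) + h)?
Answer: -19240/9 ≈ -2137.8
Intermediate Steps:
u = -1 (u = -2*½ = -1)
h = 14 (h = -5*(-3) - 1 = 15 - 1 = 14)
-40*(((5/(-10) + 17/(4*3 + 6)) - 1*(-39)) + h) = -40*(((5/(-10) + 17/(4*3 + 6)) - 1*(-39)) + 14) = -40*(((5*(-⅒) + 17/(12 + 6)) + 39) + 14) = -40*(((-½ + 17/18) + 39) + 14) = -40*((4/9 + 39) + 14) = -40*(355/9 + 14) = -40*481/9 = -19240/9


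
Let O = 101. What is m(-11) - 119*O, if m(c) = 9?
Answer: -12010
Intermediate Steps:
m(-11) - 119*O = 9 - 119*101 = 9 - 12019 = -12010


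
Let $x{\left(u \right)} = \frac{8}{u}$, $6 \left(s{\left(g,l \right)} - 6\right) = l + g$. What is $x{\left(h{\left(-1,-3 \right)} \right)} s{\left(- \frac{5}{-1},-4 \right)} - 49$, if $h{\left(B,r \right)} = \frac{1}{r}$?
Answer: $-197$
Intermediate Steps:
$s{\left(g,l \right)} = 6 + \frac{g}{6} + \frac{l}{6}$ ($s{\left(g,l \right)} = 6 + \frac{l + g}{6} = 6 + \frac{g + l}{6} = 6 + \left(\frac{g}{6} + \frac{l}{6}\right) = 6 + \frac{g}{6} + \frac{l}{6}$)
$x{\left(h{\left(-1,-3 \right)} \right)} s{\left(- \frac{5}{-1},-4 \right)} - 49 = \frac{8}{\frac{1}{-3}} \left(6 + \frac{\left(-5\right) \frac{1}{-1}}{6} + \frac{1}{6} \left(-4\right)\right) - 49 = \frac{8}{- \frac{1}{3}} \left(6 + \frac{\left(-5\right) \left(-1\right)}{6} - \frac{2}{3}\right) - 49 = 8 \left(-3\right) \left(6 + \frac{1}{6} \cdot 5 - \frac{2}{3}\right) - 49 = - 24 \left(6 + \frac{5}{6} - \frac{2}{3}\right) - 49 = \left(-24\right) \frac{37}{6} - 49 = -148 - 49 = -197$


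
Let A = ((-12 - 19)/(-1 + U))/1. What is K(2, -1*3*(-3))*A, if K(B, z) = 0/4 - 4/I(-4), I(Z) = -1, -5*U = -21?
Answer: -155/4 ≈ -38.750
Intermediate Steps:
U = 21/5 (U = -⅕*(-21) = 21/5 ≈ 4.2000)
K(B, z) = 4 (K(B, z) = 0/4 - 4/(-1) = 0*(¼) - 4*(-1) = 0 + 4 = 4)
A = -155/16 (A = ((-12 - 19)/(-1 + 21/5))/1 = -31/16/5*1 = -31*5/16*1 = -155/16*1 = -155/16 ≈ -9.6875)
K(2, -1*3*(-3))*A = 4*(-155/16) = -155/4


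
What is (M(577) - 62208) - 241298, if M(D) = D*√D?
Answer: -303506 + 577*√577 ≈ -2.8965e+5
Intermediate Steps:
M(D) = D^(3/2)
(M(577) - 62208) - 241298 = (577^(3/2) - 62208) - 241298 = (577*√577 - 62208) - 241298 = (-62208 + 577*√577) - 241298 = -303506 + 577*√577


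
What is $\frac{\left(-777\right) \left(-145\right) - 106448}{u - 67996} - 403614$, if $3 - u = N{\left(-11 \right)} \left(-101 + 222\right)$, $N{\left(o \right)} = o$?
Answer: $- \frac{26905722685}{66662} \approx -4.0361 \cdot 10^{5}$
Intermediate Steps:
$u = 1334$ ($u = 3 - - 11 \left(-101 + 222\right) = 3 - \left(-11\right) 121 = 3 - -1331 = 3 + 1331 = 1334$)
$\frac{\left(-777\right) \left(-145\right) - 106448}{u - 67996} - 403614 = \frac{\left(-777\right) \left(-145\right) - 106448}{1334 - 67996} - 403614 = \frac{112665 - 106448}{-66662} - 403614 = 6217 \left(- \frac{1}{66662}\right) - 403614 = - \frac{6217}{66662} - 403614 = - \frac{26905722685}{66662}$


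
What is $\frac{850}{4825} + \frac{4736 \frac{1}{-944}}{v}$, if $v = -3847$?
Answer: $\frac{7774210}{43805789} \approx 0.17747$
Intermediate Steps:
$\frac{850}{4825} + \frac{4736 \frac{1}{-944}}{v} = \frac{850}{4825} + \frac{4736 \frac{1}{-944}}{-3847} = 850 \cdot \frac{1}{4825} + 4736 \left(- \frac{1}{944}\right) \left(- \frac{1}{3847}\right) = \frac{34}{193} - - \frac{296}{226973} = \frac{34}{193} + \frac{296}{226973} = \frac{7774210}{43805789}$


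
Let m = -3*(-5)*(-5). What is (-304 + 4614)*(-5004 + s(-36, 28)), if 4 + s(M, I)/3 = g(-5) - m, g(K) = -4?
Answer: -20700930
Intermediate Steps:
m = -75 (m = 15*(-5) = -75)
s(M, I) = 201 (s(M, I) = -12 + 3*(-4 - 1*(-75)) = -12 + 3*(-4 + 75) = -12 + 3*71 = -12 + 213 = 201)
(-304 + 4614)*(-5004 + s(-36, 28)) = (-304 + 4614)*(-5004 + 201) = 4310*(-4803) = -20700930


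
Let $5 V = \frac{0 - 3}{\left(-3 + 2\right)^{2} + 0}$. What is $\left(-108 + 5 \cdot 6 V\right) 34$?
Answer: $-4284$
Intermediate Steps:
$V = - \frac{3}{5}$ ($V = \frac{\left(0 - 3\right) \frac{1}{\left(-3 + 2\right)^{2} + 0}}{5} = \frac{\left(-3\right) \frac{1}{\left(-1\right)^{2} + 0}}{5} = \frac{\left(-3\right) \frac{1}{1 + 0}}{5} = \frac{\left(-3\right) 1^{-1}}{5} = \frac{\left(-3\right) 1}{5} = \frac{1}{5} \left(-3\right) = - \frac{3}{5} \approx -0.6$)
$\left(-108 + 5 \cdot 6 V\right) 34 = \left(-108 + 5 \cdot 6 \left(- \frac{3}{5}\right)\right) 34 = \left(-108 + 30 \left(- \frac{3}{5}\right)\right) 34 = \left(-108 - 18\right) 34 = \left(-126\right) 34 = -4284$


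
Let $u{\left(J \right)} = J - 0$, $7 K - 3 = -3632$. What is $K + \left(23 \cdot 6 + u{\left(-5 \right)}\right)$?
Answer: $- \frac{2698}{7} \approx -385.43$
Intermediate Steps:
$K = - \frac{3629}{7}$ ($K = \frac{3}{7} + \frac{1}{7} \left(-3632\right) = \frac{3}{7} - \frac{3632}{7} = - \frac{3629}{7} \approx -518.43$)
$u{\left(J \right)} = J$ ($u{\left(J \right)} = J + 0 = J$)
$K + \left(23 \cdot 6 + u{\left(-5 \right)}\right) = - \frac{3629}{7} + \left(23 \cdot 6 - 5\right) = - \frac{3629}{7} + \left(138 - 5\right) = - \frac{3629}{7} + 133 = - \frac{2698}{7}$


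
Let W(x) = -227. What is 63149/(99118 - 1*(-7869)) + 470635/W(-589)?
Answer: -50337491922/24286049 ≈ -2072.7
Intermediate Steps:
63149/(99118 - 1*(-7869)) + 470635/W(-589) = 63149/(99118 - 1*(-7869)) + 470635/(-227) = 63149/(99118 + 7869) + 470635*(-1/227) = 63149/106987 - 470635/227 = -50337491922/24286049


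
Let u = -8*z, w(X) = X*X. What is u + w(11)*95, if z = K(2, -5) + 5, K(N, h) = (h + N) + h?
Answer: 11519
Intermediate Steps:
w(X) = X**2
K(N, h) = N + 2*h (K(N, h) = (N + h) + h = N + 2*h)
z = -3 (z = (2 + 2*(-5)) + 5 = (2 - 10) + 5 = -8 + 5 = -3)
u = 24 (u = -8*(-3) = 24)
u + w(11)*95 = 24 + 11**2*95 = 24 + 121*95 = 24 + 11495 = 11519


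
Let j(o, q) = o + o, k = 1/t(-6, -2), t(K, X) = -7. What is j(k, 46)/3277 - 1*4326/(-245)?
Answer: 2025176/114695 ≈ 17.657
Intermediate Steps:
k = -⅐ (k = 1/(-7) = -⅐ ≈ -0.14286)
j(o, q) = 2*o
j(k, 46)/3277 - 1*4326/(-245) = (2*(-⅐))/3277 - 1*4326/(-245) = -2/7*1/3277 - 4326*(-1/245) = -2/22939 + 618/35 = 2025176/114695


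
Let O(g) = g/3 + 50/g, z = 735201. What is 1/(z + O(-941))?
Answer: 2823/2074586792 ≈ 1.3608e-6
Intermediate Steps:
O(g) = 50/g + g/3 (O(g) = g*(⅓) + 50/g = g/3 + 50/g = 50/g + g/3)
1/(z + O(-941)) = 1/(735201 + (50/(-941) + (⅓)*(-941))) = 1/(735201 + (50*(-1/941) - 941/3)) = 1/(735201 + (-50/941 - 941/3)) = 1/(735201 - 885631/2823) = 1/(2074586792/2823) = 2823/2074586792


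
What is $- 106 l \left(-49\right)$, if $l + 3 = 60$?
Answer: $296058$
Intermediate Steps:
$l = 57$ ($l = -3 + 60 = 57$)
$- 106 l \left(-49\right) = \left(-106\right) 57 \left(-49\right) = \left(-6042\right) \left(-49\right) = 296058$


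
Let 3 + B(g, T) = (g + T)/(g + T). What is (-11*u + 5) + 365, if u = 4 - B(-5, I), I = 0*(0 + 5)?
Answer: 304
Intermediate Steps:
I = 0 (I = 0*5 = 0)
B(g, T) = -2 (B(g, T) = -3 + (g + T)/(g + T) = -3 + (T + g)/(T + g) = -3 + 1 = -2)
u = 6 (u = 4 - 1*(-2) = 4 + 2 = 6)
(-11*u + 5) + 365 = (-11*6 + 5) + 365 = (-66 + 5) + 365 = -61 + 365 = 304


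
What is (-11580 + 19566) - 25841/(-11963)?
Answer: 95562359/11963 ≈ 7988.2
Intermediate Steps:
(-11580 + 19566) - 25841/(-11963) = 7986 - 25841*(-1/11963) = 7986 + 25841/11963 = 95562359/11963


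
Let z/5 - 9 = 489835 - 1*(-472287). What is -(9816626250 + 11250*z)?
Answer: -63936495000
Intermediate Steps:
z = 4810655 (z = 45 + 5*(489835 - 1*(-472287)) = 45 + 5*(489835 + 472287) = 45 + 5*962122 = 45 + 4810610 = 4810655)
-(9816626250 + 11250*z) = -11250/(1/(4810655 + 872589)) = -11250/(1/5683244) = -11250/1/5683244 = -11250*5683244 = -63936495000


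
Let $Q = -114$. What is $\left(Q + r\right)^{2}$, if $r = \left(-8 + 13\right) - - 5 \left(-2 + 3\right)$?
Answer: $10816$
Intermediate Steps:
$r = 10$ ($r = 5 - \left(-5\right) 1 = 5 - -5 = 5 + 5 = 10$)
$\left(Q + r\right)^{2} = \left(-114 + 10\right)^{2} = \left(-104\right)^{2} = 10816$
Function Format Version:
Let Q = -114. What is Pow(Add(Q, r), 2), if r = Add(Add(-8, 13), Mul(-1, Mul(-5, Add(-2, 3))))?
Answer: 10816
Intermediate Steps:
r = 10 (r = Add(5, Mul(-1, Mul(-5, 1))) = Add(5, Mul(-1, -5)) = Add(5, 5) = 10)
Pow(Add(Q, r), 2) = Pow(Add(-114, 10), 2) = Pow(-104, 2) = 10816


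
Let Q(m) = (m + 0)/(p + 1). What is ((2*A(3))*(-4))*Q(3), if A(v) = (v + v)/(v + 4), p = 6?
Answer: -144/49 ≈ -2.9388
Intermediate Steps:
A(v) = 2*v/(4 + v) (A(v) = (2*v)/(4 + v) = 2*v/(4 + v))
Q(m) = m/7 (Q(m) = (m + 0)/(6 + 1) = m/7)
((2*A(3))*(-4))*Q(3) = ((2*(2*3/(4 + 3)))*(-4))*((⅐)*3) = ((2*(2*3/7))*(-4))*(3/7) = ((2*(2*3*(⅐)))*(-4))*(3/7) = ((2*(6/7))*(-4))*(3/7) = ((12/7)*(-4))*(3/7) = -48/7*3/7 = -144/49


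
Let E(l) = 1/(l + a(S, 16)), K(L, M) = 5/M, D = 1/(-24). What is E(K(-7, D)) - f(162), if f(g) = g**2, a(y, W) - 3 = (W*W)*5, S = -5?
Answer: -30521771/1163 ≈ -26244.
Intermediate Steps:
D = -1/24 ≈ -0.041667
a(y, W) = 3 + 5*W**2 (a(y, W) = 3 + (W*W)*5 = 3 + W**2*5 = 3 + 5*W**2)
E(l) = 1/(1283 + l) (E(l) = 1/(l + (3 + 5*16**2)) = 1/(l + (3 + 5*256)) = 1/(l + (3 + 1280)) = 1/(l + 1283) = 1/(1283 + l))
E(K(-7, D)) - f(162) = 1/(1283 + 5/(-1/24)) - 1*162**2 = 1/(1283 + 5*(-24)) - 1*26244 = 1/(1283 - 120) - 26244 = 1/1163 - 26244 = -30521771/1163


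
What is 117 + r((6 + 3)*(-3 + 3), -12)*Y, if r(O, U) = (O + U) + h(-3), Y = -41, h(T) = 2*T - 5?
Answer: 1060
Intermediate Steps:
h(T) = -5 + 2*T
r(O, U) = -11 + O + U (r(O, U) = (O + U) + (-5 + 2*(-3)) = (O + U) + (-5 - 6) = (O + U) - 11 = -11 + O + U)
117 + r((6 + 3)*(-3 + 3), -12)*Y = 117 + (-11 + (6 + 3)*(-3 + 3) - 12)*(-41) = 117 + (-11 + 9*0 - 12)*(-41) = 117 + (-11 + 0 - 12)*(-41) = 117 - 23*(-41) = 117 + 943 = 1060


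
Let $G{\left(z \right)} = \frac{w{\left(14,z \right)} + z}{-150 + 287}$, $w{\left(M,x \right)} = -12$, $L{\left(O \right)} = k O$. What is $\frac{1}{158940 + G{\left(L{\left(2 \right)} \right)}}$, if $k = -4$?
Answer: $\frac{137}{21774760} \approx 6.2917 \cdot 10^{-6}$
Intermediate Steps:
$L{\left(O \right)} = - 4 O$
$G{\left(z \right)} = - \frac{12}{137} + \frac{z}{137}$ ($G{\left(z \right)} = \frac{-12 + z}{-150 + 287} = \frac{-12 + z}{137} = \left(-12 + z\right) \frac{1}{137} = - \frac{12}{137} + \frac{z}{137}$)
$\frac{1}{158940 + G{\left(L{\left(2 \right)} \right)}} = \frac{1}{158940 - \left(\frac{12}{137} - \frac{\left(-4\right) 2}{137}\right)} = \frac{1}{158940 + \left(- \frac{12}{137} + \frac{1}{137} \left(-8\right)\right)} = \frac{1}{158940 - \frac{20}{137}} = \frac{1}{\frac{21774760}{137}} = \frac{137}{21774760}$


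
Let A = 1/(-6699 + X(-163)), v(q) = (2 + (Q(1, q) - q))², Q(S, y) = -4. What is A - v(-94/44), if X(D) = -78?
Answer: -61477/3280068 ≈ -0.018743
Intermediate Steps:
v(q) = (-2 - q)² (v(q) = (2 + (-4 - q))² = (-2 - q)²)
A = -1/6777 (A = 1/(-6699 - 78) = 1/(-6777) = -1/6777 ≈ -0.00014756)
A - v(-94/44) = -1/6777 - (2 - 94/44)² = -1/6777 - (2 - 94*1/44)² = -1/6777 - (2 - 47/22)² = -1/6777 - (-3/22)² = -1/6777 - 1*9/484 = -1/6777 - 9/484 = -61477/3280068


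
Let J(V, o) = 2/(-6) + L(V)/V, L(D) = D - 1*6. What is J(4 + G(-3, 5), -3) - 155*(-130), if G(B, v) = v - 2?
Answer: 423146/21 ≈ 20150.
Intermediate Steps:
G(B, v) = -2 + v
L(D) = -6 + D (L(D) = D - 6 = -6 + D)
J(V, o) = -1/3 + (-6 + V)/V (J(V, o) = 2/(-6) + (-6 + V)/V = 2*(-1/6) + (-6 + V)/V = -1/3 + (-6 + V)/V)
J(4 + G(-3, 5), -3) - 155*(-130) = (2/3 - 6/(4 + (-2 + 5))) - 155*(-130) = (2/3 - 6/(4 + 3)) + 20150 = (2/3 - 6/7) + 20150 = -4/21 + 20150 = 423146/21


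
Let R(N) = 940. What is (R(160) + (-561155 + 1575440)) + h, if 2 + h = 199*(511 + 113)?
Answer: 1139399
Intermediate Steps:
h = 124174 (h = -2 + 199*(511 + 113) = -2 + 199*624 = -2 + 124176 = 124174)
(R(160) + (-561155 + 1575440)) + h = (940 + (-561155 + 1575440)) + 124174 = (940 + 1014285) + 124174 = 1015225 + 124174 = 1139399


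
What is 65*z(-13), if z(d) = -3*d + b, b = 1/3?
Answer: 7670/3 ≈ 2556.7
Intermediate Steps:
b = ⅓ ≈ 0.33333
z(d) = ⅓ - 3*d (z(d) = -3*d + ⅓ = ⅓ - 3*d)
65*z(-13) = 65*(⅓ - 3*(-13)) = 65*(⅓ + 39) = 65*(118/3) = 7670/3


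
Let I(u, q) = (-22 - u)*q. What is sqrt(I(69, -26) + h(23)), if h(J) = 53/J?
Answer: sqrt(1252833)/23 ≈ 48.665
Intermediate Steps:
I(u, q) = q*(-22 - u)
sqrt(I(69, -26) + h(23)) = sqrt(-1*(-26)*(22 + 69) + 53/23) = sqrt(-1*(-26)*91 + 53*(1/23)) = sqrt(2366 + 53/23) = sqrt(54471/23) = sqrt(1252833)/23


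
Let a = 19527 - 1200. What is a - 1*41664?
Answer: -23337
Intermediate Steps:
a = 18327
a - 1*41664 = 18327 - 1*41664 = 18327 - 41664 = -23337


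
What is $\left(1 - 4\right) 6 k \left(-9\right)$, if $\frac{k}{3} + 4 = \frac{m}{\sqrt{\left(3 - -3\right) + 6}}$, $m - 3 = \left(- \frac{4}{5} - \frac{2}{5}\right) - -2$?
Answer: $-1944 + \frac{1539 \sqrt{3}}{5} \approx -1410.9$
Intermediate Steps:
$m = \frac{19}{5}$ ($m = 3 - - \frac{4}{5} = 3 + \left(\left(\left(-4\right) \frac{1}{5} - \frac{2}{5}\right) + 2\right) = 3 + \left(\left(- \frac{4}{5} - \frac{2}{5}\right) + 2\right) = 3 + \left(- \frac{6}{5} + 2\right) = 3 + \frac{4}{5} = \frac{19}{5} \approx 3.8$)
$k = -12 + \frac{19 \sqrt{3}}{10}$ ($k = -12 + 3 \frac{19}{5 \sqrt{\left(3 - -3\right) + 6}} = -12 + 3 \frac{19}{5 \sqrt{\left(3 + 3\right) + 6}} = -12 + 3 \frac{19}{5 \sqrt{6 + 6}} = -12 + 3 \frac{19}{5 \sqrt{12}} = -12 + 3 \frac{19}{5 \cdot 2 \sqrt{3}} = -12 + 3 \frac{19 \frac{\sqrt{3}}{6}}{5} = -12 + 3 \frac{19 \sqrt{3}}{30} = -12 + \frac{19 \sqrt{3}}{10} \approx -8.7091$)
$\left(1 - 4\right) 6 k \left(-9\right) = \left(1 - 4\right) 6 \left(-12 + \frac{19 \sqrt{3}}{10}\right) \left(-9\right) = \left(-3\right) 6 \left(-12 + \frac{19 \sqrt{3}}{10}\right) \left(-9\right) = - 18 \left(-12 + \frac{19 \sqrt{3}}{10}\right) \left(-9\right) = \left(216 - \frac{171 \sqrt{3}}{5}\right) \left(-9\right) = -1944 + \frac{1539 \sqrt{3}}{5}$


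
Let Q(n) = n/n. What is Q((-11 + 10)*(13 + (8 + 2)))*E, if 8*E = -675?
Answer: -675/8 ≈ -84.375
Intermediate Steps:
Q(n) = 1
E = -675/8 (E = (1/8)*(-675) = -675/8 ≈ -84.375)
Q((-11 + 10)*(13 + (8 + 2)))*E = 1*(-675/8) = -675/8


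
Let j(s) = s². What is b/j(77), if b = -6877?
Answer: -6877/5929 ≈ -1.1599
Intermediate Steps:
b/j(77) = -6877/(77²) = -6877/5929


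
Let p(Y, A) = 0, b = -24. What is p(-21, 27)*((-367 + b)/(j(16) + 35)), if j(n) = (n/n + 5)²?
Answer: 0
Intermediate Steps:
j(n) = 36 (j(n) = (1 + 5)² = 6² = 36)
p(-21, 27)*((-367 + b)/(j(16) + 35)) = 0*((-367 - 24)/(36 + 35)) = 0*(-391/71) = 0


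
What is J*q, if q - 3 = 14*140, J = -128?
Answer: -251264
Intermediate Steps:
q = 1963 (q = 3 + 14*140 = 3 + 1960 = 1963)
J*q = -128*1963 = -251264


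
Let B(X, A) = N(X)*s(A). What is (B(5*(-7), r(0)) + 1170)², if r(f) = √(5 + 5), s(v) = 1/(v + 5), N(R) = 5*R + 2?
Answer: 55737703/45 + 1154602*√10/45 ≈ 1.3198e+6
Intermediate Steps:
N(R) = 2 + 5*R
s(v) = 1/(5 + v)
r(f) = √10
B(X, A) = (2 + 5*X)/(5 + A)
(B(5*(-7), r(0)) + 1170)² = ((2 + 5*(5*(-7)))/(5 + √10) + 1170)² = ((2 + 5*(-35))/(5 + √10) + 1170)² = ((2 - 175)/(5 + √10) + 1170)² = (-173/(5 + √10) + 1170)² = (1170 - 173/(5 + √10))²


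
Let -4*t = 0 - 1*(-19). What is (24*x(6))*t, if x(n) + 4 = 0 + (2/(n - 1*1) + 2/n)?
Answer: 1862/5 ≈ 372.40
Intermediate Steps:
x(n) = -4 + 2/n + 2/(-1 + n) (x(n) = -4 + (0 + (2/(n - 1*1) + 2/n)) = -4 + (0 + (2/(n - 1) + 2/n)) = -4 + (0 + (2/(-1 + n) + 2/n)) = -4 + (0 + (2/n + 2/(-1 + n))) = -4 + (2/n + 2/(-1 + n)) = -4 + 2/n + 2/(-1 + n))
t = -19/4 (t = -(0 - 1*(-19))/4 = -(0 + 19)/4 = -¼*19 = -19/4 ≈ -4.7500)
(24*x(6))*t = (24*(2*(-1 - 2*6² + 4*6)/(6*(-1 + 6))))*(-19/4) = (24*(2*(⅙)*(-1 - 2*36 + 24)/5))*(-19/4) = (24*(2*(⅙)*(⅕)*(-1 - 72 + 24)))*(-19/4) = (24*(2*(⅙)*(⅕)*(-49)))*(-19/4) = (24*(-49/15))*(-19/4) = -392/5*(-19/4) = 1862/5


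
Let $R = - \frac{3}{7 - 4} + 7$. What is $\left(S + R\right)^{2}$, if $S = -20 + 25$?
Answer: $121$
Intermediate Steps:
$R = 6$ ($R = - \frac{3}{3} + 7 = \left(-3\right) \frac{1}{3} + 7 = -1 + 7 = 6$)
$S = 5$
$\left(S + R\right)^{2} = \left(5 + 6\right)^{2} = 11^{2} = 121$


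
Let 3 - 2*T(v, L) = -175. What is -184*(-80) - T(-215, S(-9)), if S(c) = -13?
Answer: 14631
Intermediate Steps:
T(v, L) = 89 (T(v, L) = 3/2 - ½*(-175) = 3/2 + 175/2 = 89)
-184*(-80) - T(-215, S(-9)) = -184*(-80) - 1*89 = 14720 - 89 = 14631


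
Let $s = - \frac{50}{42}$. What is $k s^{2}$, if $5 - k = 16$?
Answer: $- \frac{6875}{441} \approx -15.59$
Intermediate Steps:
$s = - \frac{25}{21}$ ($s = \left(-50\right) \frac{1}{42} = - \frac{25}{21} \approx -1.1905$)
$k = -11$ ($k = 5 - 16 = -11$)
$k s^{2} = - 11 \left(- \frac{25}{21}\right)^{2} = \left(-11\right) \frac{625}{441} = - \frac{6875}{441}$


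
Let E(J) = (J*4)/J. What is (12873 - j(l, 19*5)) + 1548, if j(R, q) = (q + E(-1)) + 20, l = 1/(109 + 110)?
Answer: 14302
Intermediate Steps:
E(J) = 4 (E(J) = (4*J)/J = 4)
l = 1/219 ≈ 0.0045662
j(R, q) = 24 + q (j(R, q) = (q + 4) + 20 = (4 + q) + 20 = 24 + q)
(12873 - j(l, 19*5)) + 1548 = (12873 - (24 + 19*5)) + 1548 = (12873 - (24 + 95)) + 1548 = (12873 - 1*119) + 1548 = (12873 - 119) + 1548 = 12754 + 1548 = 14302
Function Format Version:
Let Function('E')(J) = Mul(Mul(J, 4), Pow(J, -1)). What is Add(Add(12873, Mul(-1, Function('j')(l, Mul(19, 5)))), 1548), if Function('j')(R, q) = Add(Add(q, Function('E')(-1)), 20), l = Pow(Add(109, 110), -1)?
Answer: 14302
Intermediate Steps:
Function('E')(J) = 4 (Function('E')(J) = Mul(Mul(4, J), Pow(J, -1)) = 4)
l = Rational(1, 219) (l = Pow(219, -1) = Rational(1, 219) ≈ 0.0045662)
Function('j')(R, q) = Add(24, q) (Function('j')(R, q) = Add(Add(q, 4), 20) = Add(Add(4, q), 20) = Add(24, q))
Add(Add(12873, Mul(-1, Function('j')(l, Mul(19, 5)))), 1548) = Add(Add(12873, Mul(-1, Add(24, Mul(19, 5)))), 1548) = Add(Add(12873, Mul(-1, Add(24, 95))), 1548) = Add(Add(12873, Mul(-1, 119)), 1548) = Add(Add(12873, -119), 1548) = Add(12754, 1548) = 14302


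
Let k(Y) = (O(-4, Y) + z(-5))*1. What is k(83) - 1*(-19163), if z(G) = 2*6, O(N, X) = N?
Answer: 19171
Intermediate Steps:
z(G) = 12
k(Y) = 8 (k(Y) = (-4 + 12)*1 = 8*1 = 8)
k(83) - 1*(-19163) = 8 - 1*(-19163) = 8 + 19163 = 19171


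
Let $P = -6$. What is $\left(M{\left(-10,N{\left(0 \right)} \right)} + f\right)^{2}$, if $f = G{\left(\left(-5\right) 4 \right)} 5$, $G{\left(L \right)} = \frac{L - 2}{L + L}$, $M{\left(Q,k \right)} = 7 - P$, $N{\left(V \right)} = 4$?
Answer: $\frac{3969}{16} \approx 248.06$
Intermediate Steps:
$M{\left(Q,k \right)} = 13$ ($M{\left(Q,k \right)} = 7 - -6 = 7 + 6 = 13$)
$G{\left(L \right)} = \frac{-2 + L}{2 L}$
$f = \frac{11}{4}$ ($f = \frac{-2 - 20}{2 \left(\left(-5\right) 4\right)} 5 = \frac{-2 - 20}{2 \left(-20\right)} 5 = \frac{1}{2} \left(- \frac{1}{20}\right) \left(-22\right) 5 = \frac{11}{20} \cdot 5 = \frac{11}{4} \approx 2.75$)
$\left(M{\left(-10,N{\left(0 \right)} \right)} + f\right)^{2} = \left(13 + \frac{11}{4}\right)^{2} = \left(\frac{63}{4}\right)^{2} = \frac{3969}{16}$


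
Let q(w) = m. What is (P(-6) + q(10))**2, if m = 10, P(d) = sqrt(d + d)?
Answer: 88 + 40*I*sqrt(3) ≈ 88.0 + 69.282*I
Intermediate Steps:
P(d) = sqrt(2)*sqrt(d) (P(d) = sqrt(2*d) = sqrt(2)*sqrt(d))
q(w) = 10
(P(-6) + q(10))**2 = (sqrt(2)*sqrt(-6) + 10)**2 = (sqrt(2)*(I*sqrt(6)) + 10)**2 = (2*I*sqrt(3) + 10)**2 = (10 + 2*I*sqrt(3))**2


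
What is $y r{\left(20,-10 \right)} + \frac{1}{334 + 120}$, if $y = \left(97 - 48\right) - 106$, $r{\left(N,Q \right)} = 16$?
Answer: $- \frac{414047}{454} \approx -912.0$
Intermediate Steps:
$y = -57$ ($y = 49 - 106 = -57$)
$y r{\left(20,-10 \right)} + \frac{1}{334 + 120} = \left(-57\right) 16 + \frac{1}{334 + 120} = -912 + \frac{1}{454} = - \frac{414047}{454}$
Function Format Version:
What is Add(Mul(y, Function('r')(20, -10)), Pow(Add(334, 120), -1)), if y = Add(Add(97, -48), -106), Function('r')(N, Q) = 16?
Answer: Rational(-414047, 454) ≈ -912.00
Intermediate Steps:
y = -57 (y = Add(49, -106) = -57)
Add(Mul(y, Function('r')(20, -10)), Pow(Add(334, 120), -1)) = Add(Mul(-57, 16), Pow(Add(334, 120), -1)) = Add(-912, Pow(454, -1)) = Add(-912, Rational(1, 454)) = Rational(-414047, 454)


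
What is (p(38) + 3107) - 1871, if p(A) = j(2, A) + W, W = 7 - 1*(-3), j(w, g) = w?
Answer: 1248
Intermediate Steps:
W = 10 (W = 7 + 3 = 10)
p(A) = 12 (p(A) = 2 + 10 = 12)
(p(38) + 3107) - 1871 = (12 + 3107) - 1871 = 3119 - 1871 = 1248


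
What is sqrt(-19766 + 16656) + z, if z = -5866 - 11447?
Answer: -17313 + I*sqrt(3110) ≈ -17313.0 + 55.767*I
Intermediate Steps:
z = -17313
sqrt(-19766 + 16656) + z = sqrt(-19766 + 16656) - 17313 = sqrt(-3110) - 17313 = I*sqrt(3110) - 17313 = -17313 + I*sqrt(3110)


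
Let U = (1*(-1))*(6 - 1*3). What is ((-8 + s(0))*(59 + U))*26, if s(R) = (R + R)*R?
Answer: -11648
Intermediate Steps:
U = -3 (U = -(6 - 3) = -1*3 = -3)
s(R) = 2*R² (s(R) = (2*R)*R = 2*R²)
((-8 + s(0))*(59 + U))*26 = ((-8 + 2*0²)*(59 - 3))*26 = ((-8 + 2*0)*56)*26 = ((-8 + 0)*56)*26 = -8*56*26 = -448*26 = -11648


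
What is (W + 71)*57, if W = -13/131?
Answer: 529416/131 ≈ 4041.3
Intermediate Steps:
W = -13/131 (W = -13*1/131 = -13/131 ≈ -0.099237)
(W + 71)*57 = (-13/131 + 71)*57 = (9288/131)*57 = 529416/131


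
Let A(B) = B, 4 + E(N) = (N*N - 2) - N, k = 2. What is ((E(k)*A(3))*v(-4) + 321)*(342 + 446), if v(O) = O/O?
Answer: 243492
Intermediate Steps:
E(N) = -6 + N² - N (E(N) = -4 + ((N*N - 2) - N) = -4 + ((N² - 2) - N) = -4 + ((-2 + N²) - N) = -4 + (-2 + N² - N) = -6 + N² - N)
v(O) = 1
((E(k)*A(3))*v(-4) + 321)*(342 + 446) = (((-6 + 2² - 1*2)*3)*1 + 321)*(342 + 446) = (((-6 + 4 - 2)*3)*1 + 321)*788 = (-4*3*1 + 321)*788 = (-12*1 + 321)*788 = (-12 + 321)*788 = 309*788 = 243492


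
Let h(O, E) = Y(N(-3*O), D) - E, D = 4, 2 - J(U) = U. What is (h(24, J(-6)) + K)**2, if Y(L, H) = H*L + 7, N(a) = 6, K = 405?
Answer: 183184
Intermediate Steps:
J(U) = 2 - U
Y(L, H) = 7 + H*L
h(O, E) = 31 - E (h(O, E) = (7 + 4*6) - E = (7 + 24) - E = 31 - E)
(h(24, J(-6)) + K)**2 = ((31 - (2 - 1*(-6))) + 405)**2 = ((31 - (2 + 6)) + 405)**2 = ((31 - 1*8) + 405)**2 = ((31 - 8) + 405)**2 = (23 + 405)**2 = 428**2 = 183184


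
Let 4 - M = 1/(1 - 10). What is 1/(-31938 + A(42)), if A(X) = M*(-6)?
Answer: -3/95888 ≈ -3.1287e-5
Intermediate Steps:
M = 37/9 (M = 4 - 1/(1 - 10) = 4 - 1/(-9) = 4 - 1*(-1/9) = 4 + 1/9 = 37/9 ≈ 4.1111)
A(X) = -74/3 (A(X) = (37/9)*(-6) = -74/3)
1/(-31938 + A(42)) = 1/(-31938 - 74/3) = 1/(-95888/3) = -3/95888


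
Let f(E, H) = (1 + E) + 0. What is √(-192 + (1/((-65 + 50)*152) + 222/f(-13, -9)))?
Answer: I*√273566370/1140 ≈ 14.509*I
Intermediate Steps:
f(E, H) = 1 + E
√(-192 + (1/((-65 + 50)*152) + 222/f(-13, -9))) = √(-192 + (1/((-65 + 50)*152) + 222/(1 - 13))) = √(-192 + ((1/152)/(-15) + 222/(-12))) = √(-192 + (-1/15*1/152 + 222*(-1/12))) = √(-192 + (-1/2280 - 37/2)) = √(-192 - 42181/2280) = √(-479941/2280) = I*√273566370/1140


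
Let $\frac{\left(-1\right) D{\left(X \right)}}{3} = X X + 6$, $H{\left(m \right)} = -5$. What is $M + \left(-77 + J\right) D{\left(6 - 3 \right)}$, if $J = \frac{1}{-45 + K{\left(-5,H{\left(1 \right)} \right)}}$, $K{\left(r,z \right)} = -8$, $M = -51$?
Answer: $\frac{180987}{53} \approx 3414.8$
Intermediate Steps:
$D{\left(X \right)} = -18 - 3 X^{2}$ ($D{\left(X \right)} = - 3 \left(X X + 6\right) = - 3 \left(X^{2} + 6\right) = - 3 \left(6 + X^{2}\right) = -18 - 3 X^{2}$)
$J = - \frac{1}{53}$ ($J = \frac{1}{-45 - 8} = \frac{1}{-53} = - \frac{1}{53} \approx -0.018868$)
$M + \left(-77 + J\right) D{\left(6 - 3 \right)} = -51 + \left(-77 - \frac{1}{53}\right) \left(-18 - 3 \left(6 - 3\right)^{2}\right) = -51 - \frac{4082 \left(-18 - 3 \cdot 3^{2}\right)}{53} = -51 - \frac{4082 \left(-18 - 27\right)}{53} = -51 - - \frac{183690}{53} = -51 + \frac{183690}{53} = \frac{180987}{53}$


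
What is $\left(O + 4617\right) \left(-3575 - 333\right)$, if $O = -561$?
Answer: $-15850848$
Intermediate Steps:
$\left(O + 4617\right) \left(-3575 - 333\right) = \left(-561 + 4617\right) \left(-3575 - 333\right) = 4056 \left(-3908\right) = -15850848$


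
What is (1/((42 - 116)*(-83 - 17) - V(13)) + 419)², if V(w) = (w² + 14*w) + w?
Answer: 8691205167225/49505296 ≈ 1.7556e+5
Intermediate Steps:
V(w) = w² + 15*w
(1/((42 - 116)*(-83 - 17) - V(13)) + 419)² = (1/((42 - 116)*(-83 - 17) - 13*(15 + 13)) + 419)² = (1/(-74*(-100) - 13*28) + 419)² = (1/(7400 - 1*364) + 419)² = (1/(7400 - 364) + 419)² = (1/7036 + 419)² = (2948085/7036)² = 8691205167225/49505296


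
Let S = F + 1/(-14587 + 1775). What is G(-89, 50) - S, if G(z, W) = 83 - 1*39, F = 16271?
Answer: -207900323/12812 ≈ -16227.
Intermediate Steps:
G(z, W) = 44 (G(z, W) = 83 - 39 = 44)
S = 208464051/12812 (S = 16271 + 1/(-14587 + 1775) = 16271 + 1/(-12812) = 16271 - 1/12812 = 208464051/12812 ≈ 16271.)
G(-89, 50) - S = 44 - 1*208464051/12812 = 44 - 208464051/12812 = -207900323/12812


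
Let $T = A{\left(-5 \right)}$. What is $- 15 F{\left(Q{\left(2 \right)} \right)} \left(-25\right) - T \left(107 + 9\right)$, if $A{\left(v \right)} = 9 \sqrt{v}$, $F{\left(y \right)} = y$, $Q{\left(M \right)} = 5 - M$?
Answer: $1125 - 1044 i \sqrt{5} \approx 1125.0 - 2334.5 i$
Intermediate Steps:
$T = 9 i \sqrt{5}$ ($T = 9 \sqrt{-5} = 9 i \sqrt{5} \approx 20.125 i$)
$- 15 F{\left(Q{\left(2 \right)} \right)} \left(-25\right) - T \left(107 + 9\right) = - 15 \left(5 - 2\right) \left(-25\right) - 9 i \sqrt{5} \left(107 + 9\right) = - 15 \left(5 - 2\right) \left(-25\right) - 9 i \sqrt{5} \cdot 116 = \left(-15\right) 3 \left(-25\right) - 1044 i \sqrt{5} = \left(-45\right) \left(-25\right) - 1044 i \sqrt{5} = 1125 - 1044 i \sqrt{5}$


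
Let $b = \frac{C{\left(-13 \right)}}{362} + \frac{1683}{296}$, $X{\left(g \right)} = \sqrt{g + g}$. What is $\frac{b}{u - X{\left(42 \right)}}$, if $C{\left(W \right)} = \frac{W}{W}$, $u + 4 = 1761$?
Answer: $\frac{76497521}{23626748120} + \frac{304771 \sqrt{21}}{82693618420} \approx 0.0032546$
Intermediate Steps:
$u = 1757$ ($u = -4 + 1761 = 1757$)
$X{\left(g \right)} = \sqrt{2} \sqrt{g}$ ($X{\left(g \right)} = \sqrt{2 g} = \sqrt{2} \sqrt{g}$)
$C{\left(W \right)} = 1$
$b = \frac{304771}{53576}$ ($b = 1 \cdot \frac{1}{362} + \frac{1683}{296} = 1 \cdot \frac{1}{362} + 1683 \cdot \frac{1}{296} = \frac{1}{362} + \frac{1683}{296} = \frac{304771}{53576} \approx 5.6886$)
$\frac{b}{u - X{\left(42 \right)}} = \frac{304771}{53576 \left(1757 - \sqrt{2} \sqrt{42}\right)} = \frac{304771}{53576 \left(1757 - 2 \sqrt{21}\right)}$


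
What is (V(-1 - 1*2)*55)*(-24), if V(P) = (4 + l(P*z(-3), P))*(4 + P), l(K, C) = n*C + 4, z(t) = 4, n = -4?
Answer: -26400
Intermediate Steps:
l(K, C) = 4 - 4*C (l(K, C) = -4*C + 4 = 4 - 4*C)
V(P) = (4 + P)*(8 - 4*P) (V(P) = (4 + (4 - 4*P))*(4 + P) = (8 - 4*P)*(4 + P) = (4 + P)*(8 - 4*P))
(V(-1 - 1*2)*55)*(-24) = ((32 - 8*(-1 - 1*2) - 4*(-1 - 1*2)²)*55)*(-24) = ((32 - 8*(-1 - 2) - 4*(-1 - 2)²)*55)*(-24) = ((32 - 8*(-3) - 4*(-3)²)*55)*(-24) = ((32 + 24 - 4*9)*55)*(-24) = ((32 + 24 - 36)*55)*(-24) = (20*55)*(-24) = 1100*(-24) = -26400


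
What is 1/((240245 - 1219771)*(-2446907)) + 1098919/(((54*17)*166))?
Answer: 1316949489066578873/182622466933291908 ≈ 7.2113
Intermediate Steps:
1/((240245 - 1219771)*(-2446907)) + 1098919/(((54*17)*166)) = -1/2446907/(-979526) + 1098919/((918*166)) = -1/979526*(-1/2446907) + 1098919/152388 = 1/2396809026082 + 1098919*(1/152388) = 1/2396809026082 + 1098919/152388 = 1316949489066578873/182622466933291908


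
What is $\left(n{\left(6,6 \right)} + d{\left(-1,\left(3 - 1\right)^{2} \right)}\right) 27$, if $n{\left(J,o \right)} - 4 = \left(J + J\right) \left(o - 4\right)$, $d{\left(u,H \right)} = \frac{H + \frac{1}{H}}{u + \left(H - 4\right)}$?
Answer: $\frac{2565}{4} \approx 641.25$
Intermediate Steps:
$d{\left(u,H \right)} = \frac{H + \frac{1}{H}}{-4 + H + u}$ ($d{\left(u,H \right)} = \frac{H + \frac{1}{H}}{u + \left(-4 + H\right)} = \frac{H + \frac{1}{H}}{-4 + H + u}$)
$n{\left(J,o \right)} = 4 + 2 J \left(-4 + o\right)$ ($n{\left(J,o \right)} = 4 + \left(J + J\right) \left(o - 4\right) = 4 + 2 J \left(-4 + o\right)$)
$\left(n{\left(6,6 \right)} + d{\left(-1,\left(3 - 1\right)^{2} \right)}\right) 27 = \left(\left(4 - 48 + 2 \cdot 6 \cdot 6\right) + \frac{1 + \left(\left(3 - 1\right)^{2}\right)^{2}}{\left(3 - 1\right)^{2} \left(-4 + \left(3 - 1\right)^{2} - 1\right)}\right) 27 = \left(\left(4 - 48 + 72\right) + \frac{1 + \left(2^{2}\right)^{2}}{2^{2} \left(-4 + 2^{2} - 1\right)}\right) 27 = \left(28 + \frac{1 + 4^{2}}{4 \left(-4 + 4 - 1\right)}\right) 27 = \left(28 + \frac{1 + 16}{4 \left(-1\right)}\right) 27 = \left(28 + \frac{1}{4} \left(-1\right) 17\right) 27 = \left(28 - \frac{17}{4}\right) 27 = \frac{95}{4} \cdot 27 = \frac{2565}{4}$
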